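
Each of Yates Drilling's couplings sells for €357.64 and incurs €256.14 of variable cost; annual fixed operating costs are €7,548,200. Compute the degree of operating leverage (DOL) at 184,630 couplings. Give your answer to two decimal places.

At 184,630 units, contribution = 184,630 × €101.50 = €18,739,945.00.
Subtracting fixed costs: EBIT = €18,739,945.00 − €7,548,200 = €11,191,745.00.
DOL = contribution ÷ EBIT = €18,739,945.00 ÷ €11,191,745.00 = 1.6744.

1.67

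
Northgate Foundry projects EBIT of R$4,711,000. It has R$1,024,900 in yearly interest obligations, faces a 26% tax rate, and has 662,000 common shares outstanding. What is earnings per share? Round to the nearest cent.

R$4.12

Pre-tax income = R$4,711,000 − R$1,024,900.00 = R$3,686,100.00.
After tax at 26%: net income = R$3,686,100.00 × 0.74 = R$2,727,714.00.
EPS = R$2,727,714.00 ÷ 662,000 = R$4.12.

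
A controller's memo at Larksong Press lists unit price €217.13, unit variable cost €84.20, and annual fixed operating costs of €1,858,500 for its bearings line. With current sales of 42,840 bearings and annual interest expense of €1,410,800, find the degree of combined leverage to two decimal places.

2.35

Contribution at this volume is 42,840 × €132.93 = €5,694,721.20.
Operating income = contribution − fixed costs = €5,694,721.20 − €1,858,500 = €3,836,221.20. Interest = €1,410,800.00, so EBIT − I = €2,425,421.20.
DCL = contribution ÷ (EBIT − I) = €5,694,721.20 ÷ €2,425,421.20 = 2.3479.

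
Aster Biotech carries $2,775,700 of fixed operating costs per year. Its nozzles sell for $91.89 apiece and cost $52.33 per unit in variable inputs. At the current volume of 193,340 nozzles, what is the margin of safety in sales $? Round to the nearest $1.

$11,318,614

Unit CM = price − variable cost = $91.89 − $52.33 = $39.56. Break-even units = $2,775,700 ÷ $39.56 = 70,164.31; break-even revenue = 70,164.31 × $91.89 = $6,447,398.21.
Current sales = 193,340 × $91.89 = $17,766,012.60.
Margin of safety = $17,766,012.60 − $6,447,398.21 = $11,318,614.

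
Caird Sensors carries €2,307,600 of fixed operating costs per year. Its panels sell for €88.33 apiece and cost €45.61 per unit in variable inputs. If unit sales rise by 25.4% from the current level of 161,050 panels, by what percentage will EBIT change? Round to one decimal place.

Total contribution margin = 161,050 × €42.72 = €6,880,056.00.
EBIT = €6,880,056.00 − €2,307,600 = €4,572,456.00.
DOL = contribution ÷ EBIT = €6,880,056.00 ÷ €4,572,456.00 = 1.5047.
Operating income changes by 1.5047 × +25.4% = +38.2%.

+38.2%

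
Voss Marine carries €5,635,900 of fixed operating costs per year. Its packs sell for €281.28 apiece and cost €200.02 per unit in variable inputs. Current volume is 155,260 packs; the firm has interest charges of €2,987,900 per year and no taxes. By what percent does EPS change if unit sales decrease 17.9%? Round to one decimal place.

Total contribution margin = 155,260 × €81.26 = €12,616,427.60.
Operating income = contribution − fixed costs = €12,616,427.60 − €5,635,900 = €6,980,527.60.
Interest = €2,987,900.00, so EBIT − I = €3,992,627.60.
DCL = total CM / (EBIT − I) = €12,616,427.60 / €3,992,627.60 = 3.1599.
EPS therefore changes by 3.1599 × (-17.9%) = -56.6%.

-56.6%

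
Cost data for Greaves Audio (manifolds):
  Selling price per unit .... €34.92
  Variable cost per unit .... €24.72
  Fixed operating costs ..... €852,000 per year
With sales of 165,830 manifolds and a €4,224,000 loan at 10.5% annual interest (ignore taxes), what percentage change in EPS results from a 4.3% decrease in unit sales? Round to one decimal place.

-18.4%

Total contribution margin = 165,830 × €10.20 = €1,691,466.00.
EBIT = €1,691,466.00 − €852,000 = €839,466.00.
Interest = €443,520.00, so EBIT − I = €395,946.00.
Degree of combined leverage = contribution ÷ (EBIT − I) = €1,691,466.00 ÷ €395,946.00 = 4.2720.
%ΔEPS = DCL × %ΔSales = 4.2720 × -4.3% = -18.4%.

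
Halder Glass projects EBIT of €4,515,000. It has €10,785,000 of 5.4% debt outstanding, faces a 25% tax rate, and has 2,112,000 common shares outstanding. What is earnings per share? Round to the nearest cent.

€1.40

Pre-tax income = €4,515,000 − €582,390.00 = €3,932,610.00.
After tax at 25%: net income = €3,932,610.00 × 0.75 = €2,949,457.50.
Per share: €2,949,457.50 / 2,112,000 shares = €1.40.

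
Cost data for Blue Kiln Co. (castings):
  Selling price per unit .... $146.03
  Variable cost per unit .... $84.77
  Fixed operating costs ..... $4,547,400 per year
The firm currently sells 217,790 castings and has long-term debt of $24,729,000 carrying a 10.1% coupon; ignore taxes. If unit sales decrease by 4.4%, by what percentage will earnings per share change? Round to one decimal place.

-9.3%

Contribution at this volume is 217,790 × $61.26 = $13,341,815.40.
Subtracting fixed costs: EBIT = $13,341,815.40 − $4,547,400 = $8,794,415.40.
Interest = $2,497,629.00, so EBIT − I = $6,296,786.40.
Degree of combined leverage = contribution ÷ (EBIT − I) = $13,341,815.40 ÷ $6,296,786.40 = 2.1188.
%ΔEPS = DCL × %ΔSales = 2.1188 × -4.4% = -9.3%.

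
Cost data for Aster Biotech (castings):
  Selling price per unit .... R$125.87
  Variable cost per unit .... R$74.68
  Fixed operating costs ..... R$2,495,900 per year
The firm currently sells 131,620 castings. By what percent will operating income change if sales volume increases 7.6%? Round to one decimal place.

+12.1%

Total contribution margin = 131,620 × R$51.19 = R$6,737,627.80.
Operating income = contribution − fixed costs = R$6,737,627.80 − R$2,495,900 = R$4,241,727.80.
Degree of operating leverage = R$6,737,627.80 / R$4,241,727.80 = 1.5884.
Operating income changes by 1.5884 × +7.6% = +12.1%.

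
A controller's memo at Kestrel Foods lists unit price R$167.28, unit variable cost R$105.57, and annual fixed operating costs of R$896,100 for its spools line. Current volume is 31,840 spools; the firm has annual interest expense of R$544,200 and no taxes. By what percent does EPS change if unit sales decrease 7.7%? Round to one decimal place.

-28.8%

Total contribution margin = 31,840 × R$61.71 = R$1,964,846.40.
Subtracting fixed costs: EBIT = R$1,964,846.40 − R$896,100 = R$1,068,746.40.
Interest = R$544,200.00, so EBIT − I = R$524,546.40.
DCL = total CM / (EBIT − I) = R$1,964,846.40 / R$524,546.40 = 3.7458.
EPS therefore changes by 3.7458 × (-7.7%) = -28.8%.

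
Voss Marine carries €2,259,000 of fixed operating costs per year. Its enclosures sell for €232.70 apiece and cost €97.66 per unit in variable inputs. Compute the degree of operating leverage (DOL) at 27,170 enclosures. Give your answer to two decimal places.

At 27,170 units, contribution = 27,170 × €135.04 = €3,669,036.80.
Subtracting fixed costs: EBIT = €3,669,036.80 − €2,259,000 = €1,410,036.80.
So DOL = total CM / EBIT = €3,669,036.80 / €1,410,036.80 = 2.6021.

2.60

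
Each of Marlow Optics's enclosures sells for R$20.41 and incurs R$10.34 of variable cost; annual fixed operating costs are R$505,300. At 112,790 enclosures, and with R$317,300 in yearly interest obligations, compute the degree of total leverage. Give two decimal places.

Total contribution margin = 112,790 × R$10.07 = R$1,135,795.30.
EBIT = R$1,135,795.30 − R$505,300 = R$630,495.30. Interest = R$317,300.00.
DOL = R$1,135,795.30 ÷ R$630,495.30 = 1.8014; DFL = R$630,495.30 ÷ R$313,195.30 = 2.0131.
DCL = DOL × DFL = 1.8014 × 2.0131 = 3.6264.

3.63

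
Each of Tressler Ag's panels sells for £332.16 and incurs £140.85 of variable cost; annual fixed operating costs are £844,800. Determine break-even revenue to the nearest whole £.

Contribution margin per unit = £332.16 − £140.85 = £191.31, a CM ratio of £191.31 ÷ £332.16 = 0.5760.
Break-even sales = FC ÷ CM ratio = £844,800 × £332.16 / £191.31 = £1,466,775.

£1,466,775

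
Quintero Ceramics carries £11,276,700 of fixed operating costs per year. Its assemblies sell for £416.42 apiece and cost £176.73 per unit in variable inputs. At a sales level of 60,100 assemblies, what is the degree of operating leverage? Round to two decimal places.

Contribution at this volume is 60,100 × £239.69 = £14,405,369.00.
EBIT = £14,405,369.00 − £11,276,700 = £3,128,669.00.
DOL = contribution ÷ EBIT = £14,405,369.00 ÷ £3,128,669.00 = 4.6043.

4.60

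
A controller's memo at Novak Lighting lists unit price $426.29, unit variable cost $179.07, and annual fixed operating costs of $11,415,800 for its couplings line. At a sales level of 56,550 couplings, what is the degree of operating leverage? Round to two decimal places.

5.45

At 56,550 units, contribution = 56,550 × $247.22 = $13,980,291.00.
Subtracting fixed costs: EBIT = $13,980,291.00 − $11,415,800 = $2,564,491.00.
Degree of operating leverage = $13,980,291.00 / $2,564,491.00 = 5.4515.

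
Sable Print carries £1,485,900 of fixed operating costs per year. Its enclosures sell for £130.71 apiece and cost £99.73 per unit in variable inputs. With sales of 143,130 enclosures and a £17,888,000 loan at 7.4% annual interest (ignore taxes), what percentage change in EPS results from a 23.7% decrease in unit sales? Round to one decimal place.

-64.7%

Total contribution margin = 143,130 × £30.98 = £4,434,167.40.
EBIT = £4,434,167.40 − £1,485,900 = £2,948,267.40.
Interest = £1,323,712.00, so EBIT − I = £1,624,555.40.
DCL = total CM / (EBIT − I) = £4,434,167.40 / £1,624,555.40 = 2.7295.
%ΔEPS = DCL × %ΔSales = 2.7295 × -23.7% = -64.7%.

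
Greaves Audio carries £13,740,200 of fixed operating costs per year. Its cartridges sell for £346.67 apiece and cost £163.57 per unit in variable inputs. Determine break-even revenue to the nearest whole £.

Contribution margin per unit = £346.67 − £163.57 = £183.10, a CM ratio of £183.10 ÷ £346.67 = 0.5282.
Break-even revenue = fixed costs × price ÷ CM = £13,740,200 × £346.67 ÷ £183.10 = £26,014,829.

£26,014,829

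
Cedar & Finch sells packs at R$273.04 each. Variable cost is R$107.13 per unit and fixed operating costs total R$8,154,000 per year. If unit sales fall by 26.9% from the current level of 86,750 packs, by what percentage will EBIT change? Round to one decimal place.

-62.1%

Total contribution margin = 86,750 × R$165.91 = R$14,392,692.50.
Operating income = contribution − fixed costs = R$14,392,692.50 − R$8,154,000 = R$6,238,692.50.
Degree of operating leverage = R$14,392,692.50 / R$6,238,692.50 = 2.3070.
So EBIT moves 2.3070 × (-26.9%) = -62.1%.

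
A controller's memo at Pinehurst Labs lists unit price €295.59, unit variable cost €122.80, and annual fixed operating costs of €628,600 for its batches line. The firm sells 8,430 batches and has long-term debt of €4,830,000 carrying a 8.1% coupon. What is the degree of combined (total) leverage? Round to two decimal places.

Total contribution margin = 8,430 × €172.79 = €1,456,619.70.
EBIT = €1,456,619.70 − €628,600 = €828,019.70. Interest = €391,230.00.
DOL = €1,456,619.70 ÷ €828,019.70 = 1.7592; DFL = €828,019.70 ÷ €436,789.70 = 1.8957.
Combined leverage = 1.7592 × 1.8957 = 3.3349.

3.33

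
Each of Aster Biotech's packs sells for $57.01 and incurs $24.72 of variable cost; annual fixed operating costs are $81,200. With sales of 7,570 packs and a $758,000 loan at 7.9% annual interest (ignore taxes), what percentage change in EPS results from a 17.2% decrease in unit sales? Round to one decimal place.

Total contribution margin = 7,570 × $32.29 = $244,435.30.
EBIT = $244,435.30 − $81,200 = $163,235.30.
Interest = $59,882.00, so EBIT − I = $103,353.30.
DCL = total CM / (EBIT − I) = $244,435.30 / $103,353.30 = 2.3650.
EPS therefore changes by 2.3650 × (-17.2%) = -40.7%.

-40.7%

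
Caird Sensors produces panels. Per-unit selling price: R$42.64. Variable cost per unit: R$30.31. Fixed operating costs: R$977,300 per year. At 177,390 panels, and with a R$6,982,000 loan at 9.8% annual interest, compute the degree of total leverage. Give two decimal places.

At 177,390 units, contribution = 177,390 × R$12.33 = R$2,187,218.70.
EBIT = R$2,187,218.70 − R$977,300 = R$1,209,918.70. Interest = R$684,236.00, so EBIT − I = R$525,682.70.
Degree of total leverage = total CM / (EBIT − interest) = R$2,187,218.70 / R$525,682.70 = 4.1607.

4.16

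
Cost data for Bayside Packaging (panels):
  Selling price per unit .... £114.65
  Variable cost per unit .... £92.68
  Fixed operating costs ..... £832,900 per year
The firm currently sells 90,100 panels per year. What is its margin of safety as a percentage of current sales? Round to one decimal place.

57.9%

Contribution margin per unit = £114.65 − £92.68 = £21.97. Break-even units = £832,900 ÷ £21.97 = 37,910.79; break-even revenue = 37,910.79 × £114.65 = £4,346,471.78.
Actual sales revenue = 90,100 × £114.65 = £10,329,965.00.
Margin of safety = (£10,329,965.00 − £4,346,471.78) ÷ £10,329,965.00 = 57.9%.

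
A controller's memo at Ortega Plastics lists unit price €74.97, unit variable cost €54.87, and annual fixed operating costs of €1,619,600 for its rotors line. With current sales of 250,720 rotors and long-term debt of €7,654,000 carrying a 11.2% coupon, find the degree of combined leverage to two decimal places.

At 250,720 units, contribution = 250,720 × €20.10 = €5,039,472.00.
EBIT = €5,039,472.00 − €1,619,600 = €3,419,872.00. Interest = €857,248.00.
DOL = €5,039,472.00 ÷ €3,419,872.00 = 1.4736; DFL = €3,419,872.00 ÷ €2,562,624.00 = 1.3345.
DCL = DOL × DFL = 1.4736 × 1.3345 = 1.9665.

1.97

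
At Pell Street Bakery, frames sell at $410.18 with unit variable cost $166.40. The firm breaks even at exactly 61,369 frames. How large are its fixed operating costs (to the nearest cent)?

$14,960,534.82

Contribution margin per unit = $410.18 − $166.40 = $243.78.
Since BE = FC / CM, FC = 61,369 × $243.78 = $14,960,534.82.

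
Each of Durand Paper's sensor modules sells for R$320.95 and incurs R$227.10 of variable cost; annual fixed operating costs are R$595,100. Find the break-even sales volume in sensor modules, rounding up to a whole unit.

Unit CM = price − variable cost = R$320.95 − R$227.10 = R$93.85.
Break-even volume = fixed costs ÷ CM per unit = R$595,100 ÷ R$93.85 = 6,340.97, so 6,341 sensor modules.

6,341 sensor modules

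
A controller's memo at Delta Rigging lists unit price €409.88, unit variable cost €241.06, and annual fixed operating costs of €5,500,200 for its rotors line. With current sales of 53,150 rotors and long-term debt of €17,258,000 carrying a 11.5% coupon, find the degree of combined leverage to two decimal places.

6.03

Total contribution margin = 53,150 × €168.82 = €8,972,783.00.
Subtracting fixed costs: EBIT = €8,972,783.00 − €5,500,200 = €3,472,583.00. Interest = €1,984,670.00, so EBIT − I = €1,487,913.00.
DCL = contribution ÷ (EBIT − I) = €8,972,783.00 ÷ €1,487,913.00 = 6.0304.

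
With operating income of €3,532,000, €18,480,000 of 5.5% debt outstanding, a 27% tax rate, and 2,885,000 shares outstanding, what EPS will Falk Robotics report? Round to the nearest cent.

€0.64

Pre-tax income = €3,532,000 − €1,016,400.00 = €2,515,600.00.
After tax at 27%: net income = €2,515,600.00 × 0.73 = €1,836,388.00.
EPS = €1,836,388.00 ÷ 2,885,000 = €0.64.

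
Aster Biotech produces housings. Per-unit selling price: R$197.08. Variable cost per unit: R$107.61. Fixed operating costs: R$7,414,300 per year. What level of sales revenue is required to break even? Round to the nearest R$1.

R$16,331,846

CM per unit = R$197.08 − R$107.61 = R$89.47; CM ratio = R$89.47 / R$197.08 = 0.4540.
Break-even sales = FC ÷ CM ratio = R$7,414,300 × R$197.08 / R$89.47 = R$16,331,846.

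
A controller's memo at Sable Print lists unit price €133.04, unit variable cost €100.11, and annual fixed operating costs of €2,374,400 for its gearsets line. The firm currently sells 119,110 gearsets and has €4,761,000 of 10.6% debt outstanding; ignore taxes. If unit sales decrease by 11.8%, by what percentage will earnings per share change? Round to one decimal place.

-44.4%

Total contribution margin = 119,110 × €32.93 = €3,922,292.30.
EBIT = €3,922,292.30 − €2,374,400 = €1,547,892.30.
Interest = €504,666.00, so EBIT − I = €1,043,226.30.
DCL = total CM / (EBIT − I) = €3,922,292.30 / €1,043,226.30 = 3.7598.
EPS therefore changes by 3.7598 × (-11.8%) = -44.4%.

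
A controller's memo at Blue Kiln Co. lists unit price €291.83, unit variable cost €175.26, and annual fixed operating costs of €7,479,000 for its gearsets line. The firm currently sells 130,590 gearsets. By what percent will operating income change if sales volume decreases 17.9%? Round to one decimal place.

-35.2%

Total contribution margin = 130,590 × €116.57 = €15,222,876.30.
EBIT = €15,222,876.30 − €7,479,000 = €7,743,876.30.
DOL = contribution ÷ EBIT = €15,222,876.30 ÷ €7,743,876.30 = 1.9658.
So EBIT moves 1.9658 × (-17.9%) = -35.2%.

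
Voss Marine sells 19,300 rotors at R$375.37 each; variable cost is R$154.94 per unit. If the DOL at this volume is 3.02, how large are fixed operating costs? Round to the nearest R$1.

R$2,845,591

Contribution at this volume is 19,300 × R$220.43 = R$4,254,299.00.
DOL = contribution / EBIT, so EBIT = R$4,254,299.00 / 3.02 = R$1,408,708.28.
And FC = contribution − EBIT = R$4,254,299.00 − R$1,408,708.28 = R$2,845,591.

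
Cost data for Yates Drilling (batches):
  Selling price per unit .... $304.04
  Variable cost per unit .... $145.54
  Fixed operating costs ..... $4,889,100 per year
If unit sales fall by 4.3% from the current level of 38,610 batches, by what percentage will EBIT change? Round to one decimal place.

Contribution at this volume is 38,610 × $158.50 = $6,119,685.00.
Operating income = contribution − fixed costs = $6,119,685.00 − $4,889,100 = $1,230,585.00.
DOL = contribution ÷ EBIT = $6,119,685.00 ÷ $1,230,585.00 = 4.9730.
Operating income changes by 4.9730 × -4.3% = -21.4%.

-21.4%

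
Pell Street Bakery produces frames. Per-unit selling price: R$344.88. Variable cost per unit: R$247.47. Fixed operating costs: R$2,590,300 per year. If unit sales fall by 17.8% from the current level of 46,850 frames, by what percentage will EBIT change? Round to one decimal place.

At 46,850 units, contribution = 46,850 × R$97.41 = R$4,563,658.50.
EBIT = R$4,563,658.50 − R$2,590,300 = R$1,973,358.50.
DOL = contribution ÷ EBIT = R$4,563,658.50 ÷ R$1,973,358.50 = 2.3126.
So EBIT moves 2.3126 × (-17.8%) = -41.2%.

-41.2%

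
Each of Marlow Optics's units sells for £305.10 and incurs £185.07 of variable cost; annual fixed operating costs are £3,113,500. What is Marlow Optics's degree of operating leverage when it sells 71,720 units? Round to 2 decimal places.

1.57

Contribution at this volume is 71,720 × £120.03 = £8,608,551.60.
Operating income = contribution − fixed costs = £8,608,551.60 − £3,113,500 = £5,495,051.60.
So DOL = total CM / EBIT = £8,608,551.60 / £5,495,051.60 = 1.5666.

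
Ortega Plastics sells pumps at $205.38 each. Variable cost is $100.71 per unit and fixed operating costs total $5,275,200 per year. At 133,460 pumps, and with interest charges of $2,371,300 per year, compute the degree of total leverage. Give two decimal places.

2.21

Contribution at this volume is 133,460 × $104.67 = $13,969,258.20.
EBIT = $13,969,258.20 − $5,275,200 = $8,694,058.20. Interest = $2,371,300.00, so EBIT − I = $6,322,758.20.
Degree of total leverage = total CM / (EBIT − interest) = $13,969,258.20 / $6,322,758.20 = 2.2094.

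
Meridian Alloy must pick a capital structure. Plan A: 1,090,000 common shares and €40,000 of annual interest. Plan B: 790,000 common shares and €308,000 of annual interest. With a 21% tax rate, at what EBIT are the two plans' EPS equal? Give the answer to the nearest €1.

Set EPS_A = EPS_B: (EBIT − €40,000)(1 − 0.21) ÷ 1,090,000 = (EBIT − €308,000)(1 − 0.21) ÷ 790,000.
Cancelling (1 − t) and cross-multiplying: 790,000·(EBIT − 40,000) = 1,090,000·(EBIT − 308,000).
Solving, EBIT = (308,000·1,090,000 − 40,000·790,000) / (1,090,000 − 790,000) = 304,120,000,000 / 300,000 = 1,013,733.33.

€1,013,733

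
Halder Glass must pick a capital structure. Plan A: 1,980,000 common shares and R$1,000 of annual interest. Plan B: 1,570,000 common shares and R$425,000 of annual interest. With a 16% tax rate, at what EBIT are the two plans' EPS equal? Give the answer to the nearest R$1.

R$2,048,610

At indifference, (EBIT − 1,000)(1 − t)/1,980,000 = (EBIT − 425,000)(1 − t)/1,570,000.
Cancelling (1 − t) and cross-multiplying: 1,570,000·(EBIT − 1,000) = 1,980,000·(EBIT − 425,000).
EBIT × (1,980,000 − 1,570,000) = 425,000 × 1,980,000 − 1,000 × 1,570,000 = 839,930,000,000, so EBIT = 839,930,000,000 ÷ 410,000 = 2,048,609.76.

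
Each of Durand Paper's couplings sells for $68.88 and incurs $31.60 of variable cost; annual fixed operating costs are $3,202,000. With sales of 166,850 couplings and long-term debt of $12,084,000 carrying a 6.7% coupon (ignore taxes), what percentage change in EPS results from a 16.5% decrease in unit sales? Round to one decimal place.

-46.5%

Total contribution margin = 166,850 × $37.28 = $6,220,168.00.
Operating income = contribution − fixed costs = $6,220,168.00 − $3,202,000 = $3,018,168.00.
Interest = $809,628.00, so EBIT − I = $2,208,540.00.
DCL = total CM / (EBIT − I) = $6,220,168.00 / $2,208,540.00 = 2.8164.
%ΔEPS = DCL × %ΔSales = 2.8164 × -16.5% = -46.5%.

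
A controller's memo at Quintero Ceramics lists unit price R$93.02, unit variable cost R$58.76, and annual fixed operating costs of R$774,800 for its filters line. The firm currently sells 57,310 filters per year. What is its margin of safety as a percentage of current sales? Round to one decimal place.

60.5%

Each unit contributes R$93.02 − R$58.76 = R$34.26. Break-even units = R$774,800 ÷ R$34.26 = 22,615.29; break-even revenue = 22,615.29 × R$93.02 = R$2,103,674.72.
Current sales = 57,310 × R$93.02 = R$5,330,976.20.
Margin of safety = (R$5,330,976.20 − R$2,103,674.72) ÷ R$5,330,976.20 = 60.5%.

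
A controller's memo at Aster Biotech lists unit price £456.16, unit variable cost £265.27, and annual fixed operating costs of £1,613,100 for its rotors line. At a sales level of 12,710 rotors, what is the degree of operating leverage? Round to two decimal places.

At 12,710 units, contribution = 12,710 × £190.89 = £2,426,211.90.
Operating income = contribution − fixed costs = £2,426,211.90 − £1,613,100 = £813,111.90.
Degree of operating leverage = £2,426,211.90 / £813,111.90 = 2.9839.

2.98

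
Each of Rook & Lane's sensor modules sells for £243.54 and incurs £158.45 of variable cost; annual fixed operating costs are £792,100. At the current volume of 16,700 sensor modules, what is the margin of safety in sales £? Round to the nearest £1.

£1,800,012

Unit CM = price − variable cost = £243.54 − £158.45 = £85.09. Break-even units = £792,100 ÷ £85.09 = 9,308.97; break-even revenue = 9,308.97 × £243.54 = £2,267,105.82.
Current sales = 16,700 × £243.54 = £4,067,118.00.
Margin of safety = £4,067,118.00 − £2,267,105.82 = £1,800,012.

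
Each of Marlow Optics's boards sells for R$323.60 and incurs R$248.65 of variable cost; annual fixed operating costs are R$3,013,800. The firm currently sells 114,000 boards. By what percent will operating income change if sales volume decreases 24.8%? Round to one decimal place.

-38.3%

Contribution at this volume is 114,000 × R$74.95 = R$8,544,300.00.
Subtracting fixed costs: EBIT = R$8,544,300.00 − R$3,013,800 = R$5,530,500.00.
DOL = contribution ÷ EBIT = R$8,544,300.00 ÷ R$5,530,500.00 = 1.5449.
So EBIT moves 1.5449 × (-24.8%) = -38.3%.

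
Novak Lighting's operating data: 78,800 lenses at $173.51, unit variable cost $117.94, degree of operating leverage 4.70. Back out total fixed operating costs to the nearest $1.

$3,447,232

Total contribution margin = 78,800 × $55.57 = $4,378,916.00.
DOL = contribution / EBIT, so EBIT = $4,378,916.00 / 4.70 = $931,684.26.
Fixed costs = CM − EBIT = $4,378,916.00 − $931,684.26 = $3,447,232.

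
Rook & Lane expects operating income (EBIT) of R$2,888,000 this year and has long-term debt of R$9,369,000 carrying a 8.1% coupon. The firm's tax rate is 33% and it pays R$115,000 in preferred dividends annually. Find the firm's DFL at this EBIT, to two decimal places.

1.48

Annual interest charges come to R$758,889.00.
Preferred dividends grossed up pre-tax: R$115,000 / (1 − 0.33) = R$171,641.79.
DFL = EBIT ÷ [EBIT − I − D_p/(1−t)] = R$2,888,000 ÷ [R$2,888,000 − R$758,889.00 − R$171,641.79] = R$2,888,000 ÷ R$1,957,469.21 = 1.4754.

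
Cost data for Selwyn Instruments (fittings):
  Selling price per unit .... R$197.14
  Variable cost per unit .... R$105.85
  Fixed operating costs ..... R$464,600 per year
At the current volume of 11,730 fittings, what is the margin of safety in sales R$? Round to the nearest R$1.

Unit CM = price − variable cost = R$197.14 − R$105.85 = R$91.29. Break-even units = R$464,600 ÷ R$91.29 = 5,089.28; break-even revenue = 5,089.28 × R$197.14 = R$1,003,299.86.
Actual sales revenue = 11,730 × R$197.14 = R$2,312,452.20.
Margin of safety = R$2,312,452.20 − R$1,003,299.86 = R$1,309,152.

R$1,309,152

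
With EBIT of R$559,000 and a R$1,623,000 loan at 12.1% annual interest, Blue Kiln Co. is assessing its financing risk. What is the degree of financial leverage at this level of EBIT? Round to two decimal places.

Interest = R$196,383.00.
Degree of financial leverage = EBIT / (EBIT − interest) = R$559,000 / R$362,617.00 = 1.5416.

1.54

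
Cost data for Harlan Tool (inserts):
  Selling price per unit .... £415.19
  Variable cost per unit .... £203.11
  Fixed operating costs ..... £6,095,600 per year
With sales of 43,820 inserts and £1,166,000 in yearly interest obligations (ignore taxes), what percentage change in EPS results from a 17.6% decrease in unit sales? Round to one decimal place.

Total contribution margin = 43,820 × £212.08 = £9,293,345.60.
Operating income = contribution − fixed costs = £9,293,345.60 − £6,095,600 = £3,197,745.60.
Interest = £1,166,000.00, so EBIT − I = £2,031,745.60.
Degree of combined leverage = contribution ÷ (EBIT − I) = £9,293,345.60 ÷ £2,031,745.60 = 4.5741.
%ΔEPS = DCL × %ΔSales = 4.5741 × -17.6% = -80.5%.

-80.5%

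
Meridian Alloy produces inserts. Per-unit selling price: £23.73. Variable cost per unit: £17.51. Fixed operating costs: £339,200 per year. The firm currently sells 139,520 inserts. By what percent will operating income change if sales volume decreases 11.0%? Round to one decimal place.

Contribution at this volume is 139,520 × £6.22 = £867,814.40.
Operating income = contribution − fixed costs = £867,814.40 − £339,200 = £528,614.40.
Degree of operating leverage = £867,814.40 / £528,614.40 = 1.6417.
So EBIT moves 1.6417 × (-11.0%) = -18.1%.

-18.1%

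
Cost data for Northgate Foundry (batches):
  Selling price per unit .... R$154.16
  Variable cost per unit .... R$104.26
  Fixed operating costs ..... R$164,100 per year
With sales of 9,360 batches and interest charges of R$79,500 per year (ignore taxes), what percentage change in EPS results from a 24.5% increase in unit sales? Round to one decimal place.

Contribution at this volume is 9,360 × R$49.90 = R$467,064.00.
EBIT = R$467,064.00 − R$164,100 = R$302,964.00.
After interest of R$79,500.00, pre-tax earnings = R$223,464.00.
Degree of combined leverage = contribution ÷ (EBIT − I) = R$467,064.00 ÷ R$223,464.00 = 2.0901.
%ΔEPS = DCL × %ΔSales = 2.0901 × +24.5% = +51.2%.

+51.2%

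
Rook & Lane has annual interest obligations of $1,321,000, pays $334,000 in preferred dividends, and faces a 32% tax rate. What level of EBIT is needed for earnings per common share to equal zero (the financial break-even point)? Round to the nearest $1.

$1,812,176

Grossing the preferred dividend up to pre-tax terms: $334,000 / (1 − 0.32) = $491,176.47.
EPS = 0 when EBIT covers interest plus the pre-tax preferred burden: $1,321,000 + $491,176.47 = $1,812,176.47.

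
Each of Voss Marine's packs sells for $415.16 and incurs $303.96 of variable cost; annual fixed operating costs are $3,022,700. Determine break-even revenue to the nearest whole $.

$11,285,109

CM per unit = $415.16 − $303.96 = $111.20; CM ratio = $111.20 / $415.16 = 0.2678.
Break-even revenue = fixed costs × price ÷ CM = $3,022,700 × $415.16 ÷ $111.20 = $11,285,109.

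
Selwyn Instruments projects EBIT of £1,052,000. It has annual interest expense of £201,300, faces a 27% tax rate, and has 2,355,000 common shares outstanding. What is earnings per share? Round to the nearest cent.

£0.26

Pre-tax income = £1,052,000 − £201,300.00 = £850,700.00.
Net income = £850,700.00 × (1 − 0.27) = £621,011.00.
EPS = £621,011.00 ÷ 2,355,000 = £0.26.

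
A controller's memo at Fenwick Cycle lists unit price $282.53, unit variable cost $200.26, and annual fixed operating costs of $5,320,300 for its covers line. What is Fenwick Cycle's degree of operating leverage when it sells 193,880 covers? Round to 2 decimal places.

1.50

At 193,880 units, contribution = 193,880 × $82.27 = $15,950,507.60.
EBIT = $15,950,507.60 − $5,320,300 = $10,630,207.60.
So DOL = total CM / EBIT = $15,950,507.60 / $10,630,207.60 = 1.5005.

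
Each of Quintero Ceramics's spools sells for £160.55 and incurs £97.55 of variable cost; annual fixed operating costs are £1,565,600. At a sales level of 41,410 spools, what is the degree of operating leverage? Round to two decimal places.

2.50

At 41,410 units, contribution = 41,410 × £63.00 = £2,608,830.00.
EBIT = £2,608,830.00 − £1,565,600 = £1,043,230.00.
Degree of operating leverage = £2,608,830.00 / £1,043,230.00 = 2.5007.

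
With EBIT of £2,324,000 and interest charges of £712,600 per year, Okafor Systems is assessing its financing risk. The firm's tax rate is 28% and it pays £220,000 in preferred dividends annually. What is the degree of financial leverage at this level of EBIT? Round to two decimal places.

1.78

Interest = £712,600.00.
Pre-tax preferred-dividend burden = £220,000 ÷ (1 − 0.28) = £305,555.56.
DFL = EBIT ÷ [EBIT − I − D_p/(1−t)] = £2,324,000 ÷ [£2,324,000 − £712,600.00 − £305,555.56] = £2,324,000 ÷ £1,305,844.44 = 1.7797.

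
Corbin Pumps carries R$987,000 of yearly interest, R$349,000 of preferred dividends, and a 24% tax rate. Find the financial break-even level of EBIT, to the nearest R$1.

Grossing the preferred dividend up to pre-tax terms: R$349,000 / (1 − 0.24) = R$459,210.53.
EPS = 0 when EBIT covers interest plus the pre-tax preferred burden: R$987,000 + R$459,210.53 = R$1,446,210.53.

R$1,446,211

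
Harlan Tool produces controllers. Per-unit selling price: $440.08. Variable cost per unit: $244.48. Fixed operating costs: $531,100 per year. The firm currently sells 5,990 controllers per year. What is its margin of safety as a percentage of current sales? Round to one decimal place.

Contribution margin per unit = $440.08 − $244.48 = $195.60. Break-even units = $531,100 ÷ $195.60 = 2,715.24; break-even revenue = 2,715.24 × $440.08 = $1,194,920.70.
Actual sales revenue = 5,990 × $440.08 = $2,636,079.20.
Margin of safety = ($2,636,079.20 − $1,194,920.70) ÷ $2,636,079.20 = 54.7%.

54.7%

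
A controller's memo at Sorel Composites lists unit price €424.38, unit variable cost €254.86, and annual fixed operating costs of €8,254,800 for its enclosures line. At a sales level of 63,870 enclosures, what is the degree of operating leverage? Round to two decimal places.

4.21

Total contribution margin = 63,870 × €169.52 = €10,827,242.40.
EBIT = €10,827,242.40 − €8,254,800 = €2,572,442.40.
So DOL = total CM / EBIT = €10,827,242.40 / €2,572,442.40 = 4.2089.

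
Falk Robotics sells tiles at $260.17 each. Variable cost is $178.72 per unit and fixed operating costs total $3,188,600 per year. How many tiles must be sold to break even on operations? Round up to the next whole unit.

39,148 tiles

Contribution margin per unit = $260.17 − $178.72 = $81.45.
Break-even Q = $3,188,600 / $81.45 = 39,147.94 → 39,148 tiles.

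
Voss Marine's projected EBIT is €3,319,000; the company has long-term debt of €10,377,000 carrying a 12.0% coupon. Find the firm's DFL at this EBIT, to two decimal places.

Annual interest charges come to €1,245,240.00.
DFL = EBIT ÷ (EBIT − I) = €3,319,000 ÷ (€3,319,000 − €1,245,240.00) = €3,319,000 ÷ €2,073,760.00 = 1.6005.

1.60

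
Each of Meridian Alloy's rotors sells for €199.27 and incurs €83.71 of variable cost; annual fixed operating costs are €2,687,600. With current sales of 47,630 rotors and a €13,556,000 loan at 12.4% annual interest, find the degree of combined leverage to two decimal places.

Total contribution margin = 47,630 × €115.56 = €5,504,122.80.
Subtracting fixed costs: EBIT = €5,504,122.80 − €2,687,600 = €2,816,522.80. Interest = €1,680,944.00.
DOL = €5,504,122.80 ÷ €2,816,522.80 = 1.9542; DFL = €2,816,522.80 ÷ €1,135,578.80 = 2.4803.
DCL = DOL × DFL = 1.9542 × 2.4803 = 4.8470.

4.85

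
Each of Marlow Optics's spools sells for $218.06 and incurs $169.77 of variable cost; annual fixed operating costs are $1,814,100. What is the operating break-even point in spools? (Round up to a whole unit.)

Unit CM = price − variable cost = $218.06 − $169.77 = $48.29.
Break-even volume = fixed costs ÷ CM per unit = $1,814,100 ÷ $48.29 = 37,566.78, so 37,567 spools.

37,567 spools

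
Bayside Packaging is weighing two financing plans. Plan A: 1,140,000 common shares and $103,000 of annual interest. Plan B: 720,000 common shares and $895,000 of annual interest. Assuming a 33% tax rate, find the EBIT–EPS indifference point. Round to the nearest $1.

Set EPS_A = EPS_B: (EBIT − $103,000)(1 − 0.33) ÷ 1,140,000 = (EBIT − $895,000)(1 − 0.33) ÷ 720,000.
The (1 − t) factor cancels: (EBIT − 103,000) × 720,000 = (EBIT − 895,000) × 1,140,000.
EBIT × (1,140,000 − 720,000) = 895,000 × 1,140,000 − 103,000 × 720,000 = 946,140,000,000, so EBIT = 946,140,000,000 ÷ 420,000 = 2,252,714.29.

$2,252,714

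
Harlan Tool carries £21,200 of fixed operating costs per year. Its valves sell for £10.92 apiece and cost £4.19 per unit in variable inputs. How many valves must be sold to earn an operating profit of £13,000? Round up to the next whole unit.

Unit CM = price − variable cost = £10.92 − £4.19 = £6.73.
Need Q such that Q × £6.73 − £21,200 = £13,000, i.e. Q = £34,200 / £6.73 = 5,081.72 → 5,082.

5,082 valves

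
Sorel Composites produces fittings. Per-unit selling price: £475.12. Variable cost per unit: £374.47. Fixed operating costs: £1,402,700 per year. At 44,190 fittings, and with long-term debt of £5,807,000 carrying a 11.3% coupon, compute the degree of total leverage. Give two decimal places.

At 44,190 units, contribution = 44,190 × £100.65 = £4,447,723.50.
EBIT = £4,447,723.50 − £1,402,700 = £3,045,023.50. Interest = £656,191.00.
DOL = £4,447,723.50 ÷ £3,045,023.50 = 1.4607; DFL = £3,045,023.50 ÷ £2,388,832.50 = 1.2747.
DCL = DOL × DFL = 1.4607 × 1.2747 = 1.8620.

1.86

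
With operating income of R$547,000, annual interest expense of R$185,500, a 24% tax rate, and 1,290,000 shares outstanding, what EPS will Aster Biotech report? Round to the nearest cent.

Pre-tax income = R$547,000 − R$185,500.00 = R$361,500.00.
After tax at 24%: net income = R$361,500.00 × 0.76 = R$274,740.00.
Per share: R$274,740.00 / 1,290,000 shares = R$0.21.

R$0.21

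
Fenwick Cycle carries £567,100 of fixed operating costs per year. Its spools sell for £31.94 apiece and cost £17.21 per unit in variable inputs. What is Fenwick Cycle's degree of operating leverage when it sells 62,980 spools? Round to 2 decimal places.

Contribution at this volume is 62,980 × £14.73 = £927,695.40.
EBIT = £927,695.40 − £567,100 = £360,595.40.
Degree of operating leverage = £927,695.40 / £360,595.40 = 2.5727.

2.57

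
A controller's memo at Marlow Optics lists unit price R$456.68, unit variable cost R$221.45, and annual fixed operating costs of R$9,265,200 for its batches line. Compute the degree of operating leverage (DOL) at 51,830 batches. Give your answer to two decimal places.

Total contribution margin = 51,830 × R$235.23 = R$12,191,970.90.
Subtracting fixed costs: EBIT = R$12,191,970.90 − R$9,265,200 = R$2,926,770.90.
So DOL = total CM / EBIT = R$12,191,970.90 / R$2,926,770.90 = 4.1657.

4.17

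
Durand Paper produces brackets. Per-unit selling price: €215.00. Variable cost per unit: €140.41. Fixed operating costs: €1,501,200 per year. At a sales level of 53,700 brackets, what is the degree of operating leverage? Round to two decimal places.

1.60

Contribution at this volume is 53,700 × €74.59 = €4,005,483.00.
Operating income = contribution − fixed costs = €4,005,483.00 − €1,501,200 = €2,504,283.00.
So DOL = total CM / EBIT = €4,005,483.00 / €2,504,283.00 = 1.5995.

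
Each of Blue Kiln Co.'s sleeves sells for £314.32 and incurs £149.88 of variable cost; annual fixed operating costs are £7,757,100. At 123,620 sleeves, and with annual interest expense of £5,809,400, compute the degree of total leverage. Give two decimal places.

3.01

Contribution at this volume is 123,620 × £164.44 = £20,328,072.80.
Subtracting fixed costs: EBIT = £20,328,072.80 − £7,757,100 = £12,570,972.80. Interest = £5,809,400.00, so EBIT − I = £6,761,572.80.
Degree of total leverage = total CM / (EBIT − interest) = £20,328,072.80 / £6,761,572.80 = 3.0064.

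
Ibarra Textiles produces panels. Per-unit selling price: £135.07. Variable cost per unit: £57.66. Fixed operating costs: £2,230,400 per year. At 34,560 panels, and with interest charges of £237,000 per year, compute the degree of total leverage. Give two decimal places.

12.87

Total contribution margin = 34,560 × £77.41 = £2,675,289.60.
Subtracting fixed costs: EBIT = £2,675,289.60 − £2,230,400 = £444,889.60. Interest = £237,000.00.
DOL = £2,675,289.60 ÷ £444,889.60 = 6.0134; DFL = £444,889.60 ÷ £207,889.60 = 2.1400.
Combined leverage = 6.0134 × 2.1400 = 12.8687.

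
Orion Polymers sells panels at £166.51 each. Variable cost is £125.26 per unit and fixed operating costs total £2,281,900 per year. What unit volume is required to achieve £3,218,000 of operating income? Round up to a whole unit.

133,331 panels

Contribution margin per unit = £166.51 − £125.26 = £41.25.
Need Q such that Q × £41.25 − £2,281,900 = £3,218,000, i.e. Q = £5,499,900 / £41.25 = 133,330.91 → 133,331.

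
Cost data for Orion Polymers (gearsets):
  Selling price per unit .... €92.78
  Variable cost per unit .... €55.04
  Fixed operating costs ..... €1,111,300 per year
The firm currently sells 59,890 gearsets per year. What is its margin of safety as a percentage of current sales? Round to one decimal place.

Each unit contributes €92.78 − €55.04 = €37.74. Break-even units = €1,111,300 ÷ €37.74 = 29,446.21; break-even revenue = 29,446.21 × €92.78 = €2,732,019.45.
Current sales = 59,890 × €92.78 = €5,556,594.20.
Margin of safety = (€5,556,594.20 − €2,732,019.45) ÷ €5,556,594.20 = 50.8%.

50.8%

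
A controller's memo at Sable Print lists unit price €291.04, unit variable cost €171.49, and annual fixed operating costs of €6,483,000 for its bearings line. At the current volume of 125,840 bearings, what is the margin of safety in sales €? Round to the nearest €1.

Unit CM = price − variable cost = €291.04 − €171.49 = €119.55. Break-even units = €6,483,000 ÷ €119.55 = 54,228.36; break-even revenue = 54,228.36 × €291.04 = €15,782,620.83.
Actual sales revenue = 125,840 × €291.04 = €36,624,473.60.
Margin of safety = €36,624,473.60 − €15,782,620.83 = €20,841,853.

€20,841,853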